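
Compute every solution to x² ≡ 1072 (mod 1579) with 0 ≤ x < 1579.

742, 837

Since 1579 ≡ 3 (mod 4), a square root of 1072 is 1072^((1579+1)/4) = 1072^395 mod 1579.
Repeated squaring: 1072^2≡1251, 1072^4≡212, 1072^8≡732, 1072^16≡543, 1072^32≡1155, 1072^64≡1349, 1072^128≡793, 1072^256≡407 (mod 1579).
1072^395 = 1072^(256+128+8+2+1) ≡ 742 (mod 1579).
Check: 742² = 550564 ≡ 1072 (mod 1579). The two roots are 742 and 837.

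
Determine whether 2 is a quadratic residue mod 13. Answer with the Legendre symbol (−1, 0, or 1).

Pull out 2: since 13 ≡ 5 (mod 8), (2/13) = -1.
Reached (1/13) = 1. Collecting the sign flips along the way, the symbol is -1.

-1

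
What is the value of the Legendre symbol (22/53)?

Pull out 2: since 53 ≡ 5 (mod 8), (2/53) = -1.
Reciprocity: 11 ≡ 3 and 53 ≡ 1 (mod 4), so (11/53) = +(53/11).
Reduce top mod 11: now compute (9/11).
Reciprocity: 9 ≡ 1 and 11 ≡ 3 (mod 4), so (9/11) = +(11/9).
Reduce top mod 9: now compute (2/9).
Pull out 2: since 9 ≡ 1 (mod 8), (2/9) = +1.
Reached (1/9) = 1. Collecting the sign flips along the way, the symbol is -1.

-1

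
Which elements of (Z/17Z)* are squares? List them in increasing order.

Square k = 1,…,8 (k and 17−k give the same square):
1²=1, 2²=4, 3²=9, 4²=16, 5²≡8, 6²≡2, 7²≡15, 8²≡13 (mod 17).
So the quadratic residues mod 17 are {1, 2, 4, 8, 9, 13, 15, 16}.

1,2,4,8,9,13,15,16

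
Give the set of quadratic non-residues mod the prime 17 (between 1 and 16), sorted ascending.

3, 5, 6, 7, 10, 11, 12, 14

Square k = 1,…,8 (k and 17−k give the same square):
1²=1, 2²=4, 3²=9, 4²=16, 5²≡8, 6²≡2, 7²≡15, 8²≡13 (mod 17).
The residues are {1, 2, 4, 8, 9, 13, 15, 16}; the non-residues are the remaining 8 nonzero classes.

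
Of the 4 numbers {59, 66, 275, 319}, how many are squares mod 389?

(59/389) = +1 → QR.
(66/389) = +1 → QR.
(275/389) = +1 → QR.
(319/389) = -1 → non-residue.
Total quadratic residues among the 4: 3.

3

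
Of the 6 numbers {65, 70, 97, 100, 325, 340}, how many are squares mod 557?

(65/557) = +1 → QR.
(70/557) = +1 → QR.
(97/557) = +1 → QR.
(100/557) = +1 → QR.
(325/557) = -1 → non-residue.
(340/557) = -1 → non-residue.
Total quadratic residues among the 6: 4.

4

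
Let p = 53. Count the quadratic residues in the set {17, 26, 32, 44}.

(17/53) = +1 → QR.
(26/53) = -1 → non-residue.
(32/53) = -1 → non-residue.
(44/53) = +1 → QR.
Total quadratic residues among the 4: 2.

2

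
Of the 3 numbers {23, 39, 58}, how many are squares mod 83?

(23/83) = +1 → QR.
(39/83) = -1 → non-residue.
(58/83) = -1 → non-residue.
Total quadratic residues among the 3: 1.

1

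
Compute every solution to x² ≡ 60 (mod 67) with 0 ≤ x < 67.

23, 44

Since 67 ≡ 3 (mod 4), a square root of 60 is 60^((67+1)/4) = 60^17 mod 67.
Repeated squaring: 60^2≡49, 60^4≡56, 60^8≡54, 60^16≡35 (mod 67).
60^17 = 60^(16+1) ≡ 23 (mod 67).
Check: 23² = 529 ≡ 60 (mod 67). The two roots are 23 and 44.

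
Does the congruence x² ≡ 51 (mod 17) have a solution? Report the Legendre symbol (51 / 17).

0

First reduce: 51 ≡ 0 (mod 17).
Top reduces to 0: gcd > 1, so the symbol is 0.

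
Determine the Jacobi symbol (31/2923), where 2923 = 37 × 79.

-1

Reciprocity: 31 ≡ 3 and 2923 ≡ 3 (mod 4), so (31/2923) = −(2923/31).
Reduce top mod 31: now compute (9/31).
Reciprocity: 9 ≡ 1 and 31 ≡ 3 (mod 4), so (9/31) = +(31/9).
Reduce top mod 9: now compute (4/9).
Pull out 2^2: since 9 ≡ 1 (mod 8), (2/9) = +1, so (2/9)^2 = +1.
Reached (1/9) = 1. Collecting the sign flips along the way, the symbol is -1.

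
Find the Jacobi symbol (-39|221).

First reduce: -39 ≡ 182 (mod 221).
Pull out 2: since 221 ≡ 5 (mod 8), (2/221) = -1.
Reciprocity: 91 ≡ 3 and 221 ≡ 1 (mod 4), so (91/221) = +(221/91).
Reduce top mod 91: now compute (39/91).
Reciprocity: 39 ≡ 3 and 91 ≡ 3 (mod 4), so (39/91) = −(91/39).
Reduce top mod 39: now compute (13/39).
Reciprocity: 13 ≡ 1 and 39 ≡ 3 (mod 4), so (13/39) = +(39/13).
Reduce top mod 13: now compute (0/13).
Top reduces to 0: gcd > 1, so the symbol is 0.

0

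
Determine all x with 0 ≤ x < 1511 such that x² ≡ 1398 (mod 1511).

318, 1193

Since 1511 ≡ 3 (mod 4), a square root of 1398 is 1398^((1511+1)/4) = 1398^378 mod 1511.
Repeated squaring: 1398^2≡681, 1398^4≡1395, 1398^8≡1368, 1398^16≡806, 1398^32≡1417, 1398^64≡1281, 1398^128≡15, 1398^256≡225 (mod 1511).
1398^378 = 1398^(256+64+32+16+8+2) ≡ 1193 (mod 1511).
Check: 1193² = 1423249 ≡ 1398 (mod 1511). The two roots are 318 and 1193.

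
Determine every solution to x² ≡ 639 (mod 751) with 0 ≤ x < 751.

131, 620

Since 751 ≡ 3 (mod 4), a square root of 639 is 639^((751+1)/4) = 639^188 mod 751.
Repeated squaring: 639^2≡528, 639^4≡163, 639^8≡284, 639^16≡299, 639^32≡32, 639^64≡273, 639^128≡180 (mod 751).
639^188 = 639^(128+32+16+8+4) ≡ 131 (mod 751).
Check: 131² = 17161 ≡ 639 (mod 751). The two roots are 131 and 620.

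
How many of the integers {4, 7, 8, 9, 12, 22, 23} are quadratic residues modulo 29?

5

(4/29) = +1 → QR.
(7/29) = +1 → QR.
(8/29) = -1 → non-residue.
(9/29) = +1 → QR.
(12/29) = -1 → non-residue.
(22/29) = +1 → QR.
(23/29) = +1 → QR.
Total quadratic residues among the 7: 5.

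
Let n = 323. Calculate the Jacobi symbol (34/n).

0

Pull out 2: since 323 ≡ 3 (mod 8), (2/323) = -1.
Reciprocity: 17 ≡ 1 and 323 ≡ 3 (mod 4), so (17/323) = +(323/17).
Reduce top mod 17: now compute (0/17).
Top reduces to 0: gcd > 1, so the symbol is 0.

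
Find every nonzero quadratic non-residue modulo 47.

5,10,11,13,15,19,20,22,23,26,29,30,31,33,35,38,39,40,41,43,44,45,46

Square k = 1,…,23 (k and 47−k give the same square):
1²=1, 2²=4, 3²=9, 4²=16, 5²=25, 6²=36, 7²≡2, 8²≡17, 9²≡34, 10²≡6, 11²≡27, 12²≡3, 13²≡28, 14²≡8, 15²≡37, 16²≡21, 17²≡7, 18²≡42, 19²≡32, 20²≡24, 21²≡18, 22²≡14, 23²≡12 (mod 47).
The residues are {1, 2, 3, 4, 6, 7, 8, 9, 12, 14, 16, 17, 18, 21, 24, 25, 27, 28, 32, 34, 36, 37, 42}; the non-residues are the remaining 23 nonzero classes.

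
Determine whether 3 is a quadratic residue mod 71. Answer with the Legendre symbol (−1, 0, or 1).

Reciprocity: 3 ≡ 3 and 71 ≡ 3 (mod 4), so (3/71) = −(71/3).
Reduce top mod 3: now compute (2/3).
Pull out 2: since 3 ≡ 3 (mod 8), (2/3) = -1.
Reached (1/3) = 1. Collecting the sign flips along the way, the symbol is +1.

1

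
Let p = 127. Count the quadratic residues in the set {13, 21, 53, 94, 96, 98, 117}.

5

(13/127) = +1 → QR.
(21/127) = +1 → QR.
(53/127) = -1 → non-residue.
(94/127) = +1 → QR.
(96/127) = -1 → non-residue.
(98/127) = +1 → QR.
(117/127) = +1 → QR.
Total quadratic residues among the 7: 5.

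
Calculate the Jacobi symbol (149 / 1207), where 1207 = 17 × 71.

Reciprocity: 149 ≡ 1 and 1207 ≡ 3 (mod 4), so (149/1207) = +(1207/149).
Reduce top mod 149: now compute (15/149).
Reciprocity: 15 ≡ 3 and 149 ≡ 1 (mod 4), so (15/149) = +(149/15).
Reduce top mod 15: now compute (14/15).
Pull out 2: since 15 ≡ 7 (mod 8), (2/15) = +1.
Reciprocity: 7 ≡ 3 and 15 ≡ 3 (mod 4), so (7/15) = −(15/7).
Reduce top mod 7: now compute (1/7).
Reached (1/7) = 1. Collecting the sign flips along the way, the symbol is -1.

-1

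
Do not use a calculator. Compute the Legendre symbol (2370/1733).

First reduce: 2370 ≡ 637 (mod 1733).
Reciprocity: 637 ≡ 1 and 1733 ≡ 1 (mod 4), so (637/1733) = +(1733/637).
Reduce top mod 637: now compute (459/637).
Reciprocity: 459 ≡ 3 and 637 ≡ 1 (mod 4), so (459/637) = +(637/459).
Reduce top mod 459: now compute (178/459).
Pull out 2: since 459 ≡ 3 (mod 8), (2/459) = -1.
Reciprocity: 89 ≡ 1 and 459 ≡ 3 (mod 4), so (89/459) = +(459/89).
Reduce top mod 89: now compute (14/89).
Pull out 2: since 89 ≡ 1 (mod 8), (2/89) = +1.
Reciprocity: 7 ≡ 3 and 89 ≡ 1 (mod 4), so (7/89) = +(89/7).
Reduce top mod 7: now compute (5/7).
Reciprocity: 5 ≡ 1 and 7 ≡ 3 (mod 4), so (5/7) = +(7/5).
Reduce top mod 5: now compute (2/5).
Pull out 2: since 5 ≡ 5 (mod 8), (2/5) = -1.
Reached (1/5) = 1. Collecting the sign flips along the way, the symbol is +1.

1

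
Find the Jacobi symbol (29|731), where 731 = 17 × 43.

Reciprocity: 29 ≡ 1 and 731 ≡ 3 (mod 4), so (29/731) = +(731/29).
Reduce top mod 29: now compute (6/29).
Pull out 2: since 29 ≡ 5 (mod 8), (2/29) = -1.
Reciprocity: 3 ≡ 3 and 29 ≡ 1 (mod 4), so (3/29) = +(29/3).
Reduce top mod 3: now compute (2/3).
Pull out 2: since 3 ≡ 3 (mod 8), (2/3) = -1.
Reached (1/3) = 1. Collecting the sign flips along the way, the symbol is +1.

1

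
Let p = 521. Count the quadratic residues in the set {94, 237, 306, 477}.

3

(94/521) = +1 → QR.
(237/521) = +1 → QR.
(306/521) = -1 → non-residue.
(477/521) = +1 → QR.
Total quadratic residues among the 4: 3.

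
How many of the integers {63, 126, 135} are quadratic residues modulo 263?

0

(63/263) = -1 → non-residue.
(126/263) = -1 → non-residue.
(135/263) = -1 → non-residue.
Total quadratic residues among the 3: 0.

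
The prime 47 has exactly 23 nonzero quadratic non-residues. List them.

5, 10, 11, 13, 15, 19, 20, 22, 23, 26, 29, 30, 31, 33, 35, 38, 39, 40, 41, 43, 44, 45, 46

Square k = 1,…,23 (k and 47−k give the same square):
1²=1, 2²=4, 3²=9, 4²=16, 5²=25, 6²=36, 7²≡2, 8²≡17, 9²≡34, 10²≡6, 11²≡27, 12²≡3, 13²≡28, 14²≡8, 15²≡37, 16²≡21, 17²≡7, 18²≡42, 19²≡32, 20²≡24, 21²≡18, 22²≡14, 23²≡12 (mod 47).
The residues are {1, 2, 3, 4, 6, 7, 8, 9, 12, 14, 16, 17, 18, 21, 24, 25, 27, 28, 32, 34, 36, 37, 42}; the non-residues are the remaining 23 nonzero classes.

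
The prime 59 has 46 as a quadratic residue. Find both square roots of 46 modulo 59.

20, 39

Since 59 ≡ 3 (mod 4), a square root of 46 is 46^((59+1)/4) = 46^15 mod 59.
Repeated squaring: 46^2≡51, 46^4≡5, 46^8≡25 (mod 59).
46^15 = 46^(8+4+2+1) ≡ 20 (mod 59).
Check: 20² = 400 ≡ 46 (mod 59). The two roots are 20 and 39.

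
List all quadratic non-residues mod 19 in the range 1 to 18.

2 3 8 10 12 13 14 15 18

Square k = 1,…,9 (k and 19−k give the same square):
1²=1, 2²=4, 3²=9, 4²=16, 5²≡6, 6²≡17, 7²≡11, 8²≡7, 9²≡5 (mod 19).
The residues are {1, 4, 5, 6, 7, 9, 11, 16, 17}; the non-residues are the remaining 9 nonzero classes.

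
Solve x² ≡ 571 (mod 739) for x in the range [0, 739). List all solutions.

259, 480

Since 739 ≡ 3 (mod 4), a square root of 571 is 571^((739+1)/4) = 571^185 mod 739.
Repeated squaring: 571^2≡142, 571^4≡211, 571^8≡181, 571^16≡245, 571^32≡166, 571^64≡213, 571^128≡290 (mod 739).
571^185 = 571^(128+32+16+8+1) ≡ 480 (mod 739).
Check: 480² = 230400 ≡ 571 (mod 739). The two roots are 259 and 480.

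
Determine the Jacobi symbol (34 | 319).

1

Pull out 2: since 319 ≡ 7 (mod 8), (2/319) = +1.
Reciprocity: 17 ≡ 1 and 319 ≡ 3 (mod 4), so (17/319) = +(319/17).
Reduce top mod 17: now compute (13/17).
Reciprocity: 13 ≡ 1 and 17 ≡ 1 (mod 4), so (13/17) = +(17/13).
Reduce top mod 13: now compute (4/13).
Pull out 2^2: since 13 ≡ 5 (mod 8), (2/13) = -1, so (2/13)^2 = +1.
Reached (1/13) = 1. Collecting the sign flips along the way, the symbol is +1.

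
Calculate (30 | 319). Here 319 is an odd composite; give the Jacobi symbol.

-1

Pull out 2: since 319 ≡ 7 (mod 8), (2/319) = +1.
Reciprocity: 15 ≡ 3 and 319 ≡ 3 (mod 4), so (15/319) = −(319/15).
Reduce top mod 15: now compute (4/15).
Pull out 2^2: since 15 ≡ 7 (mod 8), (2/15) = +1, so (2/15)^2 = +1.
Reached (1/15) = 1. Collecting the sign flips along the way, the symbol is -1.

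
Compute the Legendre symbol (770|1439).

1

Pull out 2: since 1439 ≡ 7 (mod 8), (2/1439) = +1.
Reciprocity: 385 ≡ 1 and 1439 ≡ 3 (mod 4), so (385/1439) = +(1439/385).
Reduce top mod 385: now compute (284/385).
Pull out 2^2: since 385 ≡ 1 (mod 8), (2/385) = +1, so (2/385)^2 = +1.
Reciprocity: 71 ≡ 3 and 385 ≡ 1 (mod 4), so (71/385) = +(385/71).
Reduce top mod 71: now compute (30/71).
Pull out 2: since 71 ≡ 7 (mod 8), (2/71) = +1.
Reciprocity: 15 ≡ 3 and 71 ≡ 3 (mod 4), so (15/71) = −(71/15).
Reduce top mod 15: now compute (11/15).
Reciprocity: 11 ≡ 3 and 15 ≡ 3 (mod 4), so (11/15) = −(15/11).
Reduce top mod 11: now compute (4/11).
Pull out 2^2: since 11 ≡ 3 (mod 8), (2/11) = -1, so (2/11)^2 = +1.
Reached (1/11) = 1. Collecting the sign flips along the way, the symbol is +1.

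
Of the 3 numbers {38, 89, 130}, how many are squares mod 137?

2

(38/137) = +1 → QR.
(89/137) = -1 → non-residue.
(130/137) = +1 → QR.
Total quadratic residues among the 3: 2.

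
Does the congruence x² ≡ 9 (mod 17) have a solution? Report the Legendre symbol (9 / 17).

Reciprocity: 9 ≡ 1 and 17 ≡ 1 (mod 4), so (9/17) = +(17/9).
Reduce top mod 9: now compute (8/9).
Pull out 2^3: since 9 ≡ 1 (mod 8), (2/9) = +1, so (2/9)^3 = +1.
Reached (1/9) = 1. Collecting the sign flips along the way, the symbol is +1.

1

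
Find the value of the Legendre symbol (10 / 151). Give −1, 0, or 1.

1

Euler's criterion: (10/151) ≡ 10^75 (mod 151).
10^2 ≡ 100 (mod 151)
10^4 ≡ 34 (mod 151)
10^8 ≡ 99 (mod 151)
10^16 ≡ 137 (mod 151)
10^32 ≡ 45 (mod 151)
10^64 ≡ 62 (mod 151)
10^75 = 10^(64+8+2+1) ≡ 1 (mod 151).
Result is 1, so (10/151) = 1.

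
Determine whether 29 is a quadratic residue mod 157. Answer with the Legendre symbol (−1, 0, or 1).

Euler's criterion: (29/157) ≡ 29^78 (mod 157).
29^2 ≡ 56 (mod 157)
29^4 ≡ 153 (mod 157)
29^8 ≡ 16 (mod 157)
29^16 ≡ 99 (mod 157)
29^32 ≡ 67 (mod 157)
29^64 ≡ 93 (mod 157)
29^78 = 29^(64+8+4+2) ≡ 156 (mod 157).
Result is 156 ≡ −1, so (29/157) = −1.

-1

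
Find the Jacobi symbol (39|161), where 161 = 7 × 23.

1

Reciprocity: 39 ≡ 3 and 161 ≡ 1 (mod 4), so (39/161) = +(161/39).
Reduce top mod 39: now compute (5/39).
Reciprocity: 5 ≡ 1 and 39 ≡ 3 (mod 4), so (5/39) = +(39/5).
Reduce top mod 5: now compute (4/5).
Pull out 2^2: since 5 ≡ 5 (mod 8), (2/5) = -1, so (2/5)^2 = +1.
Reached (1/5) = 1. Collecting the sign flips along the way, the symbol is +1.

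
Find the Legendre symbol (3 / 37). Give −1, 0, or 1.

1

Euler's criterion: (3/37) ≡ 3^18 (mod 37).
3^2 ≡ 9 (mod 37)
3^4 ≡ 7 (mod 37)
3^8 ≡ 12 (mod 37)
3^16 ≡ 33 (mod 37)
3^18 = 3^(16+2) ≡ 1 (mod 37).
Result is 1, so (3/37) = 1.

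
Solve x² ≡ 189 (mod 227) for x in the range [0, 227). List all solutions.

102, 125

Since 227 ≡ 3 (mod 4), a square root of 189 is 189^((227+1)/4) = 189^57 mod 227.
Repeated squaring: 189^2≡82, 189^4≡141, 189^8≡132, 189^16≡172, 189^32≡74 (mod 227).
189^57 = 189^(32+16+8+1) ≡ 102 (mod 227).
Check: 102² = 10404 ≡ 189 (mod 227). The two roots are 102 and 125.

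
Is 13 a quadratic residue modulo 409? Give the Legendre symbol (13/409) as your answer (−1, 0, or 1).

Reciprocity: 13 ≡ 1 and 409 ≡ 1 (mod 4), so (13/409) = +(409/13).
Reduce top mod 13: now compute (6/13).
Pull out 2: since 13 ≡ 5 (mod 8), (2/13) = -1.
Reciprocity: 3 ≡ 3 and 13 ≡ 1 (mod 4), so (3/13) = +(13/3).
Reduce top mod 3: now compute (1/3).
Reached (1/3) = 1. Collecting the sign flips along the way, the symbol is -1.

-1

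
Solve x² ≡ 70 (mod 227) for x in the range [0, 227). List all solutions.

98, 129

Since 227 ≡ 3 (mod 4), a square root of 70 is 70^((227+1)/4) = 70^57 mod 227.
Repeated squaring: 70^2≡133, 70^4≡210, 70^8≡62, 70^16≡212, 70^32≡225 (mod 227).
70^57 = 70^(32+16+8+1) ≡ 129 (mod 227).
Check: 129² = 16641 ≡ 70 (mod 227). The two roots are 98 and 129.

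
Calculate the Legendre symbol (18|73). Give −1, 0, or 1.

Pull out 2: since 73 ≡ 1 (mod 8), (2/73) = +1.
Reciprocity: 9 ≡ 1 and 73 ≡ 1 (mod 4), so (9/73) = +(73/9).
Reduce top mod 9: now compute (1/9).
Reached (1/9) = 1. Collecting the sign flips along the way, the symbol is +1.

1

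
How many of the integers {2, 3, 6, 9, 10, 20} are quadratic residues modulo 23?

4

(2/23) = +1 → QR.
(3/23) = +1 → QR.
(6/23) = +1 → QR.
(9/23) = +1 → QR.
(10/23) = -1 → non-residue.
(20/23) = -1 → non-residue.
Total quadratic residues among the 6: 4.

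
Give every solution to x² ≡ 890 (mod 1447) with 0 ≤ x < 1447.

665, 782

Since 1447 ≡ 3 (mod 4), a square root of 890 is 890^((1447+1)/4) = 890^362 mod 1447.
Repeated squaring: 890^2≡591, 890^4≡554, 890^8≡152, 890^16≡1399, 890^32≡857, 890^64≡820, 890^128≡992, 890^256≡104 (mod 1447).
890^362 = 890^(256+64+32+8+2) ≡ 782 (mod 1447).
Check: 782² = 611524 ≡ 890 (mod 1447). The two roots are 665 and 782.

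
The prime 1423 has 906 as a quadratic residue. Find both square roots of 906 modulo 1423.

Since 1423 ≡ 3 (mod 4), a square root of 906 is 906^((1423+1)/4) = 906^356 mod 1423.
Repeated squaring: 906^2≡1188, 906^4≡1151, 906^8≡1411, 906^16≡144, 906^32≡814, 906^64≡901, 906^128≡691, 906^256≡776 (mod 1423).
906^356 = 906^(256+64+32+4) ≡ 1232 (mod 1423).
Check: 1232² = 1517824 ≡ 906 (mod 1423). The two roots are 191 and 1232.

191, 1232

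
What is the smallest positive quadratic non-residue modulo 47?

5

(2/47) = +1, so 2 is a residue.
(3/47) = +1, so 3 is a residue.
(4/47) = +1, so 4 is a residue.
(5/47) = −1, so 5 is the smallest positive non-residue mod 47.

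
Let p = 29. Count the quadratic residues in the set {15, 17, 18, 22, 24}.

(15/29) = -1 → non-residue.
(17/29) = -1 → non-residue.
(18/29) = -1 → non-residue.
(22/29) = +1 → QR.
(24/29) = +1 → QR.
Total quadratic residues among the 5: 2.

2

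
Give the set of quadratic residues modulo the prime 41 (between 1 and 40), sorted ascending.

1,2,4,5,8,9,10,16,18,20,21,23,25,31,32,33,36,37,39,40

Square k = 1,…,20 (k and 41−k give the same square):
1²=1, 2²=4, 3²=9, 4²=16, 5²=25, 6²=36, 7²≡8, 8²≡23, 9²≡40, 10²≡18, 11²≡39, 12²≡21, 13²≡5, 14²≡32, 15²≡20, 16²≡10, 17²≡2, 18²≡37, 19²≡33, 20²≡31 (mod 41).
So the quadratic residues mod 41 are {1, 2, 4, 5, 8, 9, 10, 16, 18, 20, 21, 23, 25, 31, 32, 33, 36, 37, 39, 40}.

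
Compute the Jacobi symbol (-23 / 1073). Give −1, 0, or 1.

-1

First reduce: -23 ≡ 1050 (mod 1073).
Pull out 2: since 1073 ≡ 1 (mod 8), (2/1073) = +1.
Reciprocity: 525 ≡ 1 and 1073 ≡ 1 (mod 4), so (525/1073) = +(1073/525).
Reduce top mod 525: now compute (23/525).
Reciprocity: 23 ≡ 3 and 525 ≡ 1 (mod 4), so (23/525) = +(525/23).
Reduce top mod 23: now compute (19/23).
Reciprocity: 19 ≡ 3 and 23 ≡ 3 (mod 4), so (19/23) = −(23/19).
Reduce top mod 19: now compute (4/19).
Pull out 2^2: since 19 ≡ 3 (mod 8), (2/19) = -1, so (2/19)^2 = +1.
Reached (1/19) = 1. Collecting the sign flips along the way, the symbol is -1.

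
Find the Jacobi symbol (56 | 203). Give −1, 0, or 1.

Pull out 2^3: since 203 ≡ 3 (mod 8), (2/203) = -1, so (2/203)^3 = -1.
Reciprocity: 7 ≡ 3 and 203 ≡ 3 (mod 4), so (7/203) = −(203/7).
Reduce top mod 7: now compute (0/7).
Top reduces to 0: gcd > 1, so the symbol is 0.

0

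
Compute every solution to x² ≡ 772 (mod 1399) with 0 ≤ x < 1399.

Since 1399 ≡ 3 (mod 4), a square root of 772 is 772^((1399+1)/4) = 772^350 mod 1399.
Repeated squaring: 772^2≡10, 772^4≡100, 772^8≡207, 772^16≡879, 772^32≡393, 772^64≡559, 772^128≡504, 772^256≡797 (mod 1399).
772^350 = 772^(256+64+16+8+4+2) ≡ 429 (mod 1399).
Check: 429² = 184041 ≡ 772 (mod 1399). The two roots are 429 and 970.

429, 970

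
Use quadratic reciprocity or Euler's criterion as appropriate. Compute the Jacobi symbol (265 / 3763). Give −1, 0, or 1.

Reciprocity: 265 ≡ 1 and 3763 ≡ 3 (mod 4), so (265/3763) = +(3763/265).
Reduce top mod 265: now compute (53/265).
Reciprocity: 53 ≡ 1 and 265 ≡ 1 (mod 4), so (53/265) = +(265/53).
Reduce top mod 53: now compute (0/53).
Top reduces to 0: gcd > 1, so the symbol is 0.

0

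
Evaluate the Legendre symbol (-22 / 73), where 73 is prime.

-1

First reduce: -22 ≡ 51 (mod 73).
Reciprocity: 51 ≡ 3 and 73 ≡ 1 (mod 4), so (51/73) = +(73/51).
Reduce top mod 51: now compute (22/51).
Pull out 2: since 51 ≡ 3 (mod 8), (2/51) = -1.
Reciprocity: 11 ≡ 3 and 51 ≡ 3 (mod 4), so (11/51) = −(51/11).
Reduce top mod 11: now compute (7/11).
Reciprocity: 7 ≡ 3 and 11 ≡ 3 (mod 4), so (7/11) = −(11/7).
Reduce top mod 7: now compute (4/7).
Pull out 2^2: since 7 ≡ 7 (mod 8), (2/7) = +1, so (2/7)^2 = +1.
Reached (1/7) = 1. Collecting the sign flips along the way, the symbol is -1.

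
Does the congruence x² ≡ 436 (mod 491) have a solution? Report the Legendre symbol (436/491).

-1

Euler's criterion: (436/491) ≡ 436^245 (mod 491).
436^2 ≡ 79 (mod 491)
436^4 ≡ 349 (mod 491)
436^8 ≡ 33 (mod 491)
436^16 ≡ 107 (mod 491)
436^32 ≡ 156 (mod 491)
436^64 ≡ 277 (mod 491)
436^128 ≡ 133 (mod 491)
436^245 = 436^(128+64+32+16+4+1) ≡ 490 (mod 491).
Result is 490 ≡ −1, so (436/491) = −1.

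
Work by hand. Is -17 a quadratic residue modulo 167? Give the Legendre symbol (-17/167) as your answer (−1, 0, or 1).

1

Euler's criterion: (-17/167) ≡ 150^83 (mod 167).
150^2 ≡ 122 (mod 167)
150^4 ≡ 21 (mod 167)
150^8 ≡ 107 (mod 167)
150^16 ≡ 93 (mod 167)
150^32 ≡ 132 (mod 167)
150^64 ≡ 56 (mod 167)
150^83 = 150^(64+16+2+1) ≡ 1 (mod 167).
Result is 1, so (-17/167) = 1.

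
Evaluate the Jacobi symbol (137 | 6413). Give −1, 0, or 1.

Reciprocity: 137 ≡ 1 and 6413 ≡ 1 (mod 4), so (137/6413) = +(6413/137).
Reduce top mod 137: now compute (111/137).
Reciprocity: 111 ≡ 3 and 137 ≡ 1 (mod 4), so (111/137) = +(137/111).
Reduce top mod 111: now compute (26/111).
Pull out 2: since 111 ≡ 7 (mod 8), (2/111) = +1.
Reciprocity: 13 ≡ 1 and 111 ≡ 3 (mod 4), so (13/111) = +(111/13).
Reduce top mod 13: now compute (7/13).
Reciprocity: 7 ≡ 3 and 13 ≡ 1 (mod 4), so (7/13) = +(13/7).
Reduce top mod 7: now compute (6/7).
Pull out 2: since 7 ≡ 7 (mod 8), (2/7) = +1.
Reciprocity: 3 ≡ 3 and 7 ≡ 3 (mod 4), so (3/7) = −(7/3).
Reduce top mod 3: now compute (1/3).
Reached (1/3) = 1. Collecting the sign flips along the way, the symbol is -1.

-1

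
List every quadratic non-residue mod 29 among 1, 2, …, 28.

2,3,8,10,11,12,14,15,17,18,19,21,26,27

Square k = 1,…,14 (k and 29−k give the same square):
1²=1, 2²=4, 3²=9, 4²=16, 5²=25, 6²≡7, 7²≡20, 8²≡6, 9²≡23, 10²≡13, 11²≡5, 12²≡28, 13²≡24, 14²≡22 (mod 29).
The residues are {1, 4, 5, 6, 7, 9, 13, 16, 20, 22, 23, 24, 25, 28}; the non-residues are the remaining 14 nonzero classes.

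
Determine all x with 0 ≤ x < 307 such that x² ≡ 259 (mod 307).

Since 307 ≡ 3 (mod 4), a square root of 259 is 259^((307+1)/4) = 259^77 mod 307.
Repeated squaring: 259^2≡155, 259^4≡79, 259^8≡101, 259^16≡70, 259^32≡295, 259^64≡144 (mod 307).
259^77 = 259^(64+8+4+1) ≡ 167 (mod 307).
Check: 167² = 27889 ≡ 259 (mod 307). The two roots are 140 and 167.

140, 167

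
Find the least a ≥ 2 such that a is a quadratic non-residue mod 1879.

3

(2/1879) = +1, so 2 is a residue.
(3/1879) = −1, so 3 is the smallest positive non-residue mod 1879.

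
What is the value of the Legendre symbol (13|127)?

1

Reciprocity: 13 ≡ 1 and 127 ≡ 3 (mod 4), so (13/127) = +(127/13).
Reduce top mod 13: now compute (10/13).
Pull out 2: since 13 ≡ 5 (mod 8), (2/13) = -1.
Reciprocity: 5 ≡ 1 and 13 ≡ 1 (mod 4), so (5/13) = +(13/5).
Reduce top mod 5: now compute (3/5).
Reciprocity: 3 ≡ 3 and 5 ≡ 1 (mod 4), so (3/5) = +(5/3).
Reduce top mod 3: now compute (2/3).
Pull out 2: since 3 ≡ 3 (mod 8), (2/3) = -1.
Reached (1/3) = 1. Collecting the sign flips along the way, the symbol is +1.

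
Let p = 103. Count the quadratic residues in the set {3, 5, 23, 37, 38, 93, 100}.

4

(3/103) = -1 → non-residue.
(5/103) = -1 → non-residue.
(23/103) = +1 → QR.
(37/103) = -1 → non-residue.
(38/103) = +1 → QR.
(93/103) = +1 → QR.
(100/103) = +1 → QR.
Total quadratic residues among the 7: 4.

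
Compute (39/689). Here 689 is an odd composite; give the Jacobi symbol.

Reciprocity: 39 ≡ 3 and 689 ≡ 1 (mod 4), so (39/689) = +(689/39).
Reduce top mod 39: now compute (26/39).
Pull out 2: since 39 ≡ 7 (mod 8), (2/39) = +1.
Reciprocity: 13 ≡ 1 and 39 ≡ 3 (mod 4), so (13/39) = +(39/13).
Reduce top mod 13: now compute (0/13).
Top reduces to 0: gcd > 1, so the symbol is 0.

0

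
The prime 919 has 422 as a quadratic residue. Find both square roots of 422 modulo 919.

188, 731

Since 919 ≡ 3 (mod 4), a square root of 422 is 422^((919+1)/4) = 422^230 mod 919.
Repeated squaring: 422^2≡717, 422^4≡368, 422^8≡331, 422^16≡200, 422^32≡483, 422^64≡782, 422^128≡389 (mod 919).
422^230 = 422^(128+64+32+4+2) ≡ 188 (mod 919).
Check: 188² = 35344 ≡ 422 (mod 919). The two roots are 188 and 731.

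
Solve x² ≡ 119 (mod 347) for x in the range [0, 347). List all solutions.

90, 257

Since 347 ≡ 3 (mod 4), a square root of 119 is 119^((347+1)/4) = 119^87 mod 347.
Repeated squaring: 119^2≡281, 119^4≡192, 119^8≡82, 119^16≡131, 119^32≡158, 119^64≡327 (mod 347).
119^87 = 119^(64+16+4+2+1) ≡ 90 (mod 347).
Check: 90² = 8100 ≡ 119 (mod 347). The two roots are 90 and 257.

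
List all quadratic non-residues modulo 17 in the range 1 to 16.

3,5,6,7,10,11,12,14

Square k = 1,…,8 (k and 17−k give the same square):
1²=1, 2²=4, 3²=9, 4²=16, 5²≡8, 6²≡2, 7²≡15, 8²≡13 (mod 17).
The residues are {1, 2, 4, 8, 9, 13, 15, 16}; the non-residues are the remaining 8 nonzero classes.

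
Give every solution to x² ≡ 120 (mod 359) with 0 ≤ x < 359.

174, 185

Since 359 ≡ 3 (mod 4), a square root of 120 is 120^((359+1)/4) = 120^90 mod 359.
Repeated squaring: 120^2≡40, 120^4≡164, 120^8≡330, 120^16≡123, 120^32≡51, 120^64≡88 (mod 359).
120^90 = 120^(64+16+8+2) ≡ 185 (mod 359).
Check: 185² = 34225 ≡ 120 (mod 359). The two roots are 174 and 185.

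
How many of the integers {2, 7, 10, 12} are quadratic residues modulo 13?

(2/13) = -1 → non-residue.
(7/13) = -1 → non-residue.
(10/13) = +1 → QR.
(12/13) = +1 → QR.
Total quadratic residues among the 4: 2.

2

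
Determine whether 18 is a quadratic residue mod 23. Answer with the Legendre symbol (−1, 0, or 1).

1

Euler's criterion: (18/23) ≡ 18^11 (mod 23).
18^2 ≡ 2 (mod 23)
18^4 ≡ 4 (mod 23)
18^8 ≡ 16 (mod 23)
18^11 = 18^(8+2+1) ≡ 1 (mod 23).
Result is 1, so (18/23) = 1.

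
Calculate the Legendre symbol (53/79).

-1

Euler's criterion: (53/79) ≡ 53^39 (mod 79).
53^2 ≡ 44 (mod 79)
53^4 ≡ 40 (mod 79)
53^8 ≡ 20 (mod 79)
53^16 ≡ 5 (mod 79)
53^32 ≡ 25 (mod 79)
53^39 = 53^(32+4+2+1) ≡ 78 (mod 79).
Result is 78 ≡ −1, so (53/79) = −1.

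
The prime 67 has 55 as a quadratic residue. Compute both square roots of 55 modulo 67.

Since 67 ≡ 3 (mod 4), a square root of 55 is 55^((67+1)/4) = 55^17 mod 67.
Repeated squaring: 55^2≡10, 55^4≡33, 55^8≡17, 55^16≡21 (mod 67).
55^17 = 55^(16+1) ≡ 16 (mod 67).
Check: 16² = 256 ≡ 55 (mod 67). The two roots are 16 and 51.

16, 51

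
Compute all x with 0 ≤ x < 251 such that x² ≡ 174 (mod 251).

Since 251 ≡ 3 (mod 4), a square root of 174 is 174^((251+1)/4) = 174^63 mod 251.
Repeated squaring: 174^2≡156, 174^4≡240, 174^8≡121, 174^16≡83, 174^32≡112 (mod 251).
174^63 = 174^(32+16+8+4+2+1) ≡ 225 (mod 251).
Check: 225² = 50625 ≡ 174 (mod 251). The two roots are 26 and 225.

26, 225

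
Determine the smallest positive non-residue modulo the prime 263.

(2/263) = +1, so 2 is a residue.
(3/263) = +1, so 3 is a residue.
(4/263) = +1, so 4 is a residue.
(5/263) = −1, so 5 is the smallest positive non-residue mod 263.

5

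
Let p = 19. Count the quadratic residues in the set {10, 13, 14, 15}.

0

(10/19) = -1 → non-residue.
(13/19) = -1 → non-residue.
(14/19) = -1 → non-residue.
(15/19) = -1 → non-residue.
Total quadratic residues among the 4: 0.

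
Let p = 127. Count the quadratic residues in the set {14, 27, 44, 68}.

(14/127) = -1 → non-residue.
(27/127) = -1 → non-residue.
(44/127) = +1 → QR.
(68/127) = +1 → QR.
Total quadratic residues among the 4: 2.

2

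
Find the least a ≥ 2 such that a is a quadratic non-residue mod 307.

2

(2/307) = −1, so 2 is the smallest positive non-residue mod 307.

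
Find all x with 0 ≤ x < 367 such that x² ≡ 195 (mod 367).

36, 331

Since 367 ≡ 3 (mod 4), a square root of 195 is 195^((367+1)/4) = 195^92 mod 367.
Repeated squaring: 195^2≡224, 195^4≡264, 195^8≡333, 195^16≡55, 195^32≡89, 195^64≡214 (mod 367).
195^92 = 195^(64+16+8+4) ≡ 36 (mod 367).
Check: 36² = 1296 ≡ 195 (mod 367). The two roots are 36 and 331.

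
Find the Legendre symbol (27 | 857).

Euler's criterion: (27/857) ≡ 27^428 (mod 857).
27^2 ≡ 729 (mod 857)
27^4 ≡ 101 (mod 857)
27^8 ≡ 774 (mod 857)
27^16 ≡ 33 (mod 857)
27^32 ≡ 232 (mod 857)
27^64 ≡ 690 (mod 857)
27^128 ≡ 465 (mod 857)
27^256 ≡ 261 (mod 857)
27^428 = 27^(256+128+32+8+4) ≡ 856 (mod 857).
Result is 856 ≡ −1, so (27/857) = −1.

-1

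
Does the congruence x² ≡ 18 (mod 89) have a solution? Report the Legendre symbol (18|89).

Pull out 2: since 89 ≡ 1 (mod 8), (2/89) = +1.
Reciprocity: 9 ≡ 1 and 89 ≡ 1 (mod 4), so (9/89) = +(89/9).
Reduce top mod 9: now compute (8/9).
Pull out 2^3: since 9 ≡ 1 (mod 8), (2/9) = +1, so (2/9)^3 = +1.
Reached (1/9) = 1. Collecting the sign flips along the way, the symbol is +1.

1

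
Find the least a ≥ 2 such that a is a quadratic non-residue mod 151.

3

(2/151) = +1, so 2 is a residue.
(3/151) = −1, so 3 is the smallest positive non-residue mod 151.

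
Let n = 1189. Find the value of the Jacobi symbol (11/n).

Reciprocity: 11 ≡ 3 and 1189 ≡ 1 (mod 4), so (11/1189) = +(1189/11).
Reduce top mod 11: now compute (1/11).
Reached (1/11) = 1. Collecting the sign flips along the way, the symbol is +1.

1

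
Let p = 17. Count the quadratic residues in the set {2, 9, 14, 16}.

3

(2/17) = +1 → QR.
(9/17) = +1 → QR.
(14/17) = -1 → non-residue.
(16/17) = +1 → QR.
Total quadratic residues among the 4: 3.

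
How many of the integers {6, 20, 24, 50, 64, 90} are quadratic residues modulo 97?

(6/97) = +1 → QR.
(20/97) = -1 → non-residue.
(24/97) = +1 → QR.
(50/97) = +1 → QR.
(64/97) = +1 → QR.
(90/97) = -1 → non-residue.
Total quadratic residues among the 6: 4.

4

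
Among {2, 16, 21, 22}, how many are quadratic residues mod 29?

(2/29) = -1 → non-residue.
(16/29) = +1 → QR.
(21/29) = -1 → non-residue.
(22/29) = +1 → QR.
Total quadratic residues among the 4: 2.

2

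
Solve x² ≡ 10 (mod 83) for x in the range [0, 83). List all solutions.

33, 50

Since 83 ≡ 3 (mod 4), a square root of 10 is 10^((83+1)/4) = 10^21 mod 83.
Repeated squaring: 10^2≡17, 10^4≡40, 10^8≡23, 10^16≡31 (mod 83).
10^21 = 10^(16+4+1) ≡ 33 (mod 83).
Check: 33² = 1089 ≡ 10 (mod 83). The two roots are 33 and 50.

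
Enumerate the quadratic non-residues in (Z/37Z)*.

2, 5, 6, 8, 13, 14, 15, 17, 18, 19, 20, 22, 23, 24, 29, 31, 32, 35

Square k = 1,…,18 (k and 37−k give the same square):
1²=1, 2²=4, 3²=9, 4²=16, 5²=25, 6²=36, 7²≡12, 8²≡27, 9²≡7, 10²≡26, 11²≡10, 12²≡33, 13²≡21, 14²≡11, 15²≡3, 16²≡34, 17²≡30, 18²≡28 (mod 37).
The residues are {1, 3, 4, 7, 9, 10, 11, 12, 16, 21, 25, 26, 27, 28, 30, 33, 34, 36}; the non-residues are the remaining 18 nonzero classes.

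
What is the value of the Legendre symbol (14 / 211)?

Pull out 2: since 211 ≡ 3 (mod 8), (2/211) = -1.
Reciprocity: 7 ≡ 3 and 211 ≡ 3 (mod 4), so (7/211) = −(211/7).
Reduce top mod 7: now compute (1/7).
Reached (1/7) = 1. Collecting the sign flips along the way, the symbol is +1.

1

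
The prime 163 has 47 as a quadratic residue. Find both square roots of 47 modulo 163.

Since 163 ≡ 3 (mod 4), a square root of 47 is 47^((163+1)/4) = 47^41 mod 163.
Repeated squaring: 47^2≡90, 47^4≡113, 47^8≡55, 47^16≡91, 47^32≡131 (mod 163).
47^41 = 47^(32+8+1) ≡ 84 (mod 163).
Check: 84² = 7056 ≡ 47 (mod 163). The two roots are 79 and 84.

79, 84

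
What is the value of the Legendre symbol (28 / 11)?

-1

Euler's criterion: (28/11) ≡ 6^5 (mod 11).
6^2 ≡ 3 (mod 11)
6^4 ≡ 9 (mod 11)
6^5 = 6^(4+1) ≡ 10 (mod 11).
Result is 10 ≡ −1, so (28/11) = −1.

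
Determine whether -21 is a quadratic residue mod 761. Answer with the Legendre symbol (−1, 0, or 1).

1

Euler's criterion: (-21/761) ≡ 740^380 (mod 761).
740^2 ≡ 441 (mod 761)
740^4 ≡ 426 (mod 761)
740^8 ≡ 358 (mod 761)
740^16 ≡ 316 (mod 761)
740^32 ≡ 165 (mod 761)
740^64 ≡ 590 (mod 761)
740^128 ≡ 323 (mod 761)
740^256 ≡ 72 (mod 761)
740^380 = 740^(256+64+32+16+8+4) ≡ 1 (mod 761).
Result is 1, so (-21/761) = 1.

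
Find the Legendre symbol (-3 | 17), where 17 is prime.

-1

First reduce: -3 ≡ 14 (mod 17).
Pull out 2: since 17 ≡ 1 (mod 8), (2/17) = +1.
Reciprocity: 7 ≡ 3 and 17 ≡ 1 (mod 4), so (7/17) = +(17/7).
Reduce top mod 7: now compute (3/7).
Reciprocity: 3 ≡ 3 and 7 ≡ 3 (mod 4), so (3/7) = −(7/3).
Reduce top mod 3: now compute (1/3).
Reached (1/3) = 1. Collecting the sign flips along the way, the symbol is -1.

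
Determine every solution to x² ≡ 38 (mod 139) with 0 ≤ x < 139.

Since 139 ≡ 3 (mod 4), a square root of 38 is 38^((139+1)/4) = 38^35 mod 139.
Repeated squaring: 38^2≡54, 38^4≡136, 38^8≡9, 38^16≡81, 38^32≡28 (mod 139).
38^35 = 38^(32+2+1) ≡ 49 (mod 139).
Check: 49² = 2401 ≡ 38 (mod 139). The two roots are 49 and 90.

49, 90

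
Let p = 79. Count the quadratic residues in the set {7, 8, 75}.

1

(7/79) = -1 → non-residue.
(8/79) = +1 → QR.
(75/79) = -1 → non-residue.
Total quadratic residues among the 3: 1.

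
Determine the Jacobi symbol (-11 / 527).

First reduce: -11 ≡ 516 (mod 527).
Pull out 2^2: since 527 ≡ 7 (mod 8), (2/527) = +1, so (2/527)^2 = +1.
Reciprocity: 129 ≡ 1 and 527 ≡ 3 (mod 4), so (129/527) = +(527/129).
Reduce top mod 129: now compute (11/129).
Reciprocity: 11 ≡ 3 and 129 ≡ 1 (mod 4), so (11/129) = +(129/11).
Reduce top mod 11: now compute (8/11).
Pull out 2^3: since 11 ≡ 3 (mod 8), (2/11) = -1, so (2/11)^3 = -1.
Reached (1/11) = 1. Collecting the sign flips along the way, the symbol is -1.

-1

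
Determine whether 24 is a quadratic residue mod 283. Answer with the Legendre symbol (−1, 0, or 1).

Pull out 2^3: since 283 ≡ 3 (mod 8), (2/283) = -1, so (2/283)^3 = -1.
Reciprocity: 3 ≡ 3 and 283 ≡ 3 (mod 4), so (3/283) = −(283/3).
Reduce top mod 3: now compute (1/3).
Reached (1/3) = 1. Collecting the sign flips along the way, the symbol is +1.

1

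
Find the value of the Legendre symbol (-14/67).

-1

First reduce: -14 ≡ 53 (mod 67).
Reciprocity: 53 ≡ 1 and 67 ≡ 3 (mod 4), so (53/67) = +(67/53).
Reduce top mod 53: now compute (14/53).
Pull out 2: since 53 ≡ 5 (mod 8), (2/53) = -1.
Reciprocity: 7 ≡ 3 and 53 ≡ 1 (mod 4), so (7/53) = +(53/7).
Reduce top mod 7: now compute (4/7).
Pull out 2^2: since 7 ≡ 7 (mod 8), (2/7) = +1, so (2/7)^2 = +1.
Reached (1/7) = 1. Collecting the sign flips along the way, the symbol is -1.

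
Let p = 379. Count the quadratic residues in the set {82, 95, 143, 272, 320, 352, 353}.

(82/379) = -1 → non-residue.
(95/379) = +1 → QR.
(143/379) = +1 → QR.
(272/379) = -1 → non-residue.
(320/379) = +1 → QR.
(352/379) = +1 → QR.
(353/379) = -1 → non-residue.
Total quadratic residues among the 7: 4.

4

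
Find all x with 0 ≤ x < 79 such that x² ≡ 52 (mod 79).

17, 62

Since 79 ≡ 3 (mod 4), a square root of 52 is 52^((79+1)/4) = 52^20 mod 79.
Repeated squaring: 52^2≡18, 52^4≡8, 52^8≡64, 52^16≡67 (mod 79).
52^20 = 52^(16+4) ≡ 62 (mod 79).
Check: 62² = 3844 ≡ 52 (mod 79). The two roots are 17 and 62.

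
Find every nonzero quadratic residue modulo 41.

1, 2, 4, 5, 8, 9, 10, 16, 18, 20, 21, 23, 25, 31, 32, 33, 36, 37, 39, 40

Square k = 1,…,20 (k and 41−k give the same square):
1²=1, 2²=4, 3²=9, 4²=16, 5²=25, 6²=36, 7²≡8, 8²≡23, 9²≡40, 10²≡18, 11²≡39, 12²≡21, 13²≡5, 14²≡32, 15²≡20, 16²≡10, 17²≡2, 18²≡37, 19²≡33, 20²≡31 (mod 41).
So the quadratic residues mod 41 are {1, 2, 4, 5, 8, 9, 10, 16, 18, 20, 21, 23, 25, 31, 32, 33, 36, 37, 39, 40}.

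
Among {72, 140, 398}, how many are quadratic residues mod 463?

(72/463) = +1 → QR.
(140/463) = +1 → QR.
(398/463) = -1 → non-residue.
Total quadratic residues among the 3: 2.

2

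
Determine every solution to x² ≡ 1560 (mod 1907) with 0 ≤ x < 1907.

480, 1427

Since 1907 ≡ 3 (mod 4), a square root of 1560 is 1560^((1907+1)/4) = 1560^477 mod 1907.
Repeated squaring: 1560^2≡268, 1560^4≡1265, 1560^8≡252, 1560^16≡573, 1560^32≡325, 1560^64≡740, 1560^128≡291, 1560^256≡773 (mod 1907).
1560^477 = 1560^(256+128+64+16+8+4+1) ≡ 480 (mod 1907).
Check: 480² = 230400 ≡ 1560 (mod 1907). The two roots are 480 and 1427.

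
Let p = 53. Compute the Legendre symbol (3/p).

Euler's criterion: (3/53) ≡ 3^26 (mod 53).
3^2 ≡ 9 (mod 53)
3^4 ≡ 28 (mod 53)
3^8 ≡ 42 (mod 53)
3^16 ≡ 15 (mod 53)
3^26 = 3^(16+8+2) ≡ 52 (mod 53).
Result is 52 ≡ −1, so (3/53) = −1.

-1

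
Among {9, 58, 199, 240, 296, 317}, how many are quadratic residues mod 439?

(9/439) = +1 → QR.
(58/439) = +1 → QR.
(199/439) = +1 → QR.
(240/439) = -1 → non-residue.
(296/439) = -1 → non-residue.
(317/439) = -1 → non-residue.
Total quadratic residues among the 6: 3.

3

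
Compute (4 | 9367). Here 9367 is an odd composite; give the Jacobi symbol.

Pull out 2^2: since 9367 ≡ 7 (mod 8), (2/9367) = +1, so (2/9367)^2 = +1.
Reached (1/9367) = 1. Collecting the sign flips along the way, the symbol is +1.

1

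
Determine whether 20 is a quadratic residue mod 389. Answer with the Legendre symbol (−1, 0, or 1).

1

Euler's criterion: (20/389) ≡ 20^194 (mod 389).
20^2 ≡ 11 (mod 389)
20^4 ≡ 121 (mod 389)
20^8 ≡ 248 (mod 389)
20^16 ≡ 42 (mod 389)
20^32 ≡ 208 (mod 389)
20^64 ≡ 85 (mod 389)
20^128 ≡ 223 (mod 389)
20^194 = 20^(128+64+2) ≡ 1 (mod 389).
Result is 1, so (20/389) = 1.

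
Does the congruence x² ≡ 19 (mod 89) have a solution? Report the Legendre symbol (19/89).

-1

Reciprocity: 19 ≡ 3 and 89 ≡ 1 (mod 4), so (19/89) = +(89/19).
Reduce top mod 19: now compute (13/19).
Reciprocity: 13 ≡ 1 and 19 ≡ 3 (mod 4), so (13/19) = +(19/13).
Reduce top mod 13: now compute (6/13).
Pull out 2: since 13 ≡ 5 (mod 8), (2/13) = -1.
Reciprocity: 3 ≡ 3 and 13 ≡ 1 (mod 4), so (3/13) = +(13/3).
Reduce top mod 3: now compute (1/3).
Reached (1/3) = 1. Collecting the sign flips along the way, the symbol is -1.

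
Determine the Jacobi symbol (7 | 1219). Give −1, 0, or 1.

Reciprocity: 7 ≡ 3 and 1219 ≡ 3 (mod 4), so (7/1219) = −(1219/7).
Reduce top mod 7: now compute (1/7).
Reached (1/7) = 1. Collecting the sign flips along the way, the symbol is -1.

-1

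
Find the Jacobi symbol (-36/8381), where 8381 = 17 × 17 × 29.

First reduce: -36 ≡ 8345 (mod 8381).
Reciprocity: 8345 ≡ 1 and 8381 ≡ 1 (mod 4), so (8345/8381) = +(8381/8345).
Reduce top mod 8345: now compute (36/8345).
Pull out 2^2: since 8345 ≡ 1 (mod 8), (2/8345) = +1, so (2/8345)^2 = +1.
Reciprocity: 9 ≡ 1 and 8345 ≡ 1 (mod 4), so (9/8345) = +(8345/9).
Reduce top mod 9: now compute (2/9).
Pull out 2: since 9 ≡ 1 (mod 8), (2/9) = +1.
Reached (1/9) = 1. Collecting the sign flips along the way, the symbol is +1.

1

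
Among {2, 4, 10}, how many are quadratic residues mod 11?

(2/11) = -1 → non-residue.
(4/11) = +1 → QR.
(10/11) = -1 → non-residue.
Total quadratic residues among the 3: 1.

1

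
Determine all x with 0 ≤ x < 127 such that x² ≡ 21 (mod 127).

Since 127 ≡ 3 (mod 4), a square root of 21 is 21^((127+1)/4) = 21^32 mod 127.
Repeated squaring: 21^2≡60, 21^4≡44, 21^8≡31, 21^16≡72, 21^32≡104 (mod 127).
21^32 = 21^(32) ≡ 104 (mod 127).
Check: 104² = 10816 ≡ 21 (mod 127). The two roots are 23 and 104.

23, 104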